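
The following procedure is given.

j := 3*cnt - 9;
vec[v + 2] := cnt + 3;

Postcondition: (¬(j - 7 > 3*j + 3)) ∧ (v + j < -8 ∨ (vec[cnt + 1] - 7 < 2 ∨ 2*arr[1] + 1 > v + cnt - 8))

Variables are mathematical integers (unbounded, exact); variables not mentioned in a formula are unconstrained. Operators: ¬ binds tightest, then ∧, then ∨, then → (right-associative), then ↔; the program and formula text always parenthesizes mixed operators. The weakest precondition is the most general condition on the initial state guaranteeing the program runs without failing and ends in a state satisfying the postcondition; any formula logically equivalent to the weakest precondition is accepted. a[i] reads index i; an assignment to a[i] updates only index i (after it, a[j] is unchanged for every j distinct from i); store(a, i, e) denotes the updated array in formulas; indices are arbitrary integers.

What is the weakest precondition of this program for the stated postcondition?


Working backward. After the program, the postcondition (¬(j - 7 > 3*j + 3)) ∧ (v + j < -8 ∨ (vec[cnt + 1] - 7 < 2 ∨ 2*arr[1] + 1 > v + cnt - 8)) must hold; in canonical form it is (¬(2*j < -10)) ∧ (j + v < -8 ∨ vec[cnt + 1] < 9 ∨ 2*arr[1] > cnt + v - 9).
Before vec[v + 2] := cnt + 3: (¬(2*j < -10)) ∧ (j + v < -8 ∨ store(vec, v + 2, cnt + 3)[cnt + 1] < 9 ∨ 2*arr[1] > cnt + v - 9)
Before j := 3*cnt - 9: (¬(6*cnt < 8)) ∧ (3*cnt + v < 1 ∨ store(vec, v + 2, cnt + 3)[cnt + 1] < 9 ∨ 2*arr[1] > cnt + v - 9)
Answer: WP = (¬(6*cnt < 8)) ∧ (3*cnt + v < 1 ∨ store(vec, v + 2, cnt + 3)[cnt + 1] < 9 ∨ 2*arr[1] > cnt + v - 9)


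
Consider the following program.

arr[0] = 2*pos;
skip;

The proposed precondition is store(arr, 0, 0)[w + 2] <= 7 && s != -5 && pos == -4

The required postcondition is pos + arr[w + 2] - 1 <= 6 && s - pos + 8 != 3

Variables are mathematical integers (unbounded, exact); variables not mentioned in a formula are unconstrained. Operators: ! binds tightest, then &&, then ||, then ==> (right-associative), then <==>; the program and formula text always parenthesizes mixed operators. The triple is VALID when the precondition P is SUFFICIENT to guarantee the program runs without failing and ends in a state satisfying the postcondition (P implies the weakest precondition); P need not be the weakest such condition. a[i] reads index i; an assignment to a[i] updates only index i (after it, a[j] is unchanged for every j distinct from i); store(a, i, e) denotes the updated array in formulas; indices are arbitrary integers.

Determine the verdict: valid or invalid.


Working backward. After the program, the postcondition pos + arr[w + 2] - 1 <= 6 && s - pos + 8 != 3 must hold; in canonical form it is arr[w + 2] + pos <= 7 && s != pos - 5.
Before skip: arr[w + 2] + pos <= 7 && s != pos - 5
Before arr[0] := 2*pos: store(arr, 0, 2*pos)[w + 2] + pos <= 7 && s != pos - 5
The weakest precondition is store(arr, 0, 2*pos)[w + 2] + pos <= 7 && s != pos - 5.
Check whether store(arr, 0, 0)[w + 2] <= 7 && s != -5 && pos == -4 implies it.
Countermodel: at the initial state arr = {[0] = 2, [3] = 7, elsewhere 2}, pos = -4, s = -9, w = 1, the precondition holds but the weakest precondition fails.
Answer: invalid


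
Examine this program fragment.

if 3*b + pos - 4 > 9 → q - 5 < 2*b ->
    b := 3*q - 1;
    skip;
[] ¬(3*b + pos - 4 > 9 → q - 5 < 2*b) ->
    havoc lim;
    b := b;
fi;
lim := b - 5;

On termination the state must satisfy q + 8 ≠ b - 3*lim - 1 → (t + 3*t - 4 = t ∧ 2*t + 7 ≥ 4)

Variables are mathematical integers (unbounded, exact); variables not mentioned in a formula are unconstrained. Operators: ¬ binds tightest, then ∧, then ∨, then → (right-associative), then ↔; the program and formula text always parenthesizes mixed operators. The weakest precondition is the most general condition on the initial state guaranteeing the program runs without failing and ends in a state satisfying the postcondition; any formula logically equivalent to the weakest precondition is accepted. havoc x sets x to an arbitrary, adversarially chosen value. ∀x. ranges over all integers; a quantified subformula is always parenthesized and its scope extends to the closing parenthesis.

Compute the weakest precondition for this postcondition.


Working backward. After the program, the postcondition q + 8 ≠ b - 3*lim - 1 → (t + 3*t - 4 = t ∧ 2*t + 7 ≥ 4) must hold; in canonical form it is 3*lim + q ≠ b - 9 → (3*t = 4 ∧ 2*t ≥ -3).
Before lim := b - 5: 2*b + q ≠ 6 → (3*t = 4 ∧ 2*t ≥ -3)
Then branch requires 7*q ≠ 8 → (3*t = 4 ∧ 2*t ≥ -3); else branch requires 2*b + q ≠ 6 → (3*t = 4 ∧ 2*t ≥ -3).
Before the if: ((3*b + pos > 13 → q < 2*b + 5) → (7*q ≠ 8 → (3*t = 4 ∧ 2*t ≥ -3))) ∧ ((¬(3*b + pos > 13 → q < 2*b + 5)) → (2*b + q ≠ 6 → (3*t = 4 ∧ 2*t ≥ -3)))
Answer: WP = ((3*b + pos > 13 → q < 2*b + 5) → (7*q ≠ 8 → (3*t = 4 ∧ 2*t ≥ -3))) ∧ ((¬(3*b + pos > 13 → q < 2*b + 5)) → (2*b + q ≠ 6 → (3*t = 4 ∧ 2*t ≥ -3)))


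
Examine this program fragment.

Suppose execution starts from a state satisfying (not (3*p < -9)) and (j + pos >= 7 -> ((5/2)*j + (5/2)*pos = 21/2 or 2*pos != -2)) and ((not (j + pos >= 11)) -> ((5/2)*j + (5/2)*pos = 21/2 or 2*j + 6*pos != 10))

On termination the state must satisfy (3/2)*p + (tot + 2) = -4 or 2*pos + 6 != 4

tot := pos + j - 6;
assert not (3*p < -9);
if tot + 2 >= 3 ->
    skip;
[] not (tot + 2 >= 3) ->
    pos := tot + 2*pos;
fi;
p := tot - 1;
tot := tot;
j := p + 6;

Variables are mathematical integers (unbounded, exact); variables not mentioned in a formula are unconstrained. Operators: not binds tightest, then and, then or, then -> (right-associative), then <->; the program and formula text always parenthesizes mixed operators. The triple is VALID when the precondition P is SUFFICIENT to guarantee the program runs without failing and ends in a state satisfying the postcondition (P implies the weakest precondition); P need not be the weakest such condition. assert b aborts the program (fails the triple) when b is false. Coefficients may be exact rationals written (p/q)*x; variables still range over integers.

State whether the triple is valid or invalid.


Working backward. After the program, the postcondition (3/2)*p + (tot + 2) = -4 or 2*pos + 6 != 4 must hold; in canonical form it is (3/2)*p + tot = -6 or 2*pos != -2.
Before j := p + 6: (3/2)*p + tot = -6 or 2*pos != -2
Before tot := tot: (3/2)*p + tot = -6 or 2*pos != -2
Before p := tot - 1: (5/2)*tot = -9/2 or 2*pos != -2
Then branch requires (5/2)*tot = -9/2 or 2*pos != -2; else branch requires (5/2)*tot = -9/2 or 4*pos + 2*tot != -2.
Before the if: (tot >= 1 -> ((5/2)*tot = -9/2 or 2*pos != -2)) and ((not (tot >= 1)) -> ((5/2)*tot = -9/2 or 4*pos + 2*tot != -2))
Before assert not (3*p < -9): (not (3*p < -9)) and (tot >= 1 -> ((5/2)*tot = -9/2 or 2*pos != -2)) and ((not (tot >= 1)) -> ((5/2)*tot = -9/2 or 4*pos + 2*tot != -2))
Before tot := pos + j - 6: (not (3*p < -9)) and (j + pos >= 7 -> ((5/2)*j + (5/2)*pos = 21/2 or 2*pos != -2)) and ((not (j + pos >= 7)) -> ((5/2)*j + (5/2)*pos = 21/2 or 2*j + 6*pos != 10))
The weakest precondition is (not (3*p < -9)) and (j + pos >= 7 -> ((5/2)*j + (5/2)*pos = 21/2 or 2*pos != -2)) and ((not (j + pos >= 7)) -> ((5/2)*j + (5/2)*pos = 21/2 or 2*j + 6*pos != 10)).
Check whether (not (3*p < -9)) and (j + pos >= 7 -> ((5/2)*j + (5/2)*pos = 21/2 or 2*pos != -2)) and ((not (j + pos >= 11)) -> ((5/2)*j + (5/2)*pos = 21/2 or 2*j + 6*pos != 10)) implies it.
Every state satisfying the precondition satisfies the weakest precondition: the implication holds.
Answer: valid


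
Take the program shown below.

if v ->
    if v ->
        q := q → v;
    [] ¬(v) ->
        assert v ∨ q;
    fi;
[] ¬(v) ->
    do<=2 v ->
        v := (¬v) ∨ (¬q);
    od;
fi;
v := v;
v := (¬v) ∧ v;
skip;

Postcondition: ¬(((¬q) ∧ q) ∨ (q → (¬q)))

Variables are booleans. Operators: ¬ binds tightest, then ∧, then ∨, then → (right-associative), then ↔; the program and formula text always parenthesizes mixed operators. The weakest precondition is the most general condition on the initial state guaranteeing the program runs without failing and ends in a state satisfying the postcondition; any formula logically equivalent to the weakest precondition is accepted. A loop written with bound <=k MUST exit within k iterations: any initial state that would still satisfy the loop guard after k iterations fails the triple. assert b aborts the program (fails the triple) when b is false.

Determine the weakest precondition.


Working backward. After the program, the postcondition ¬(((¬q) ∧ q) ∨ (q → (¬q))) must hold; in canonical form it is ¬(q → (¬q)).
Before skip: ¬(q → (¬q))
Before v := (¬v) ∧ v: ¬(q → (¬q))
Before v := v: ¬(q → (¬q))
Then branch requires (v → (¬((q → v) → (¬(q → v))))) ∧ ((¬v) → ((v ∨ q) ∧ (¬(q → (¬q))))); else branch requires (v → ((((¬v) ∨ (¬q)) → ((¬((¬((¬v) ∨ (¬q))) ∨ (¬q))) ∧ (¬(q → (¬q))))) ∧ ((¬((¬v) ∨ (¬q))) → (¬(q → (¬q)))))) ∧ ((¬v) → (¬(q → (¬q)))).
Before the if: (v → ((v → (¬((q → v) → (¬(q → v))))) ∧ ((¬v) → ((v ∨ q) ∧ (¬(q → (¬q))))))) ∧ ((¬v) → ((v → ((((¬v) ∨ (¬q)) → ((¬((¬((¬v) ∨ (¬q))) ∨ (¬q))) ∧ (¬(q → (¬q))))) ∧ ((¬((¬v) ∨ (¬q))) → (¬(q → (¬q)))))) ∧ ((¬v) → (¬(q → (¬q))))))
Answer: WP = (v → ((v → (¬((q → v) → (¬(q → v))))) ∧ ((¬v) → ((v ∨ q) ∧ (¬(q → (¬q))))))) ∧ ((¬v) → ((v → ((((¬v) ∨ (¬q)) → ((¬((¬((¬v) ∨ (¬q))) ∨ (¬q))) ∧ (¬(q → (¬q))))) ∧ ((¬((¬v) ∨ (¬q))) → (¬(q → (¬q)))))) ∧ ((¬v) → (¬(q → (¬q))))))


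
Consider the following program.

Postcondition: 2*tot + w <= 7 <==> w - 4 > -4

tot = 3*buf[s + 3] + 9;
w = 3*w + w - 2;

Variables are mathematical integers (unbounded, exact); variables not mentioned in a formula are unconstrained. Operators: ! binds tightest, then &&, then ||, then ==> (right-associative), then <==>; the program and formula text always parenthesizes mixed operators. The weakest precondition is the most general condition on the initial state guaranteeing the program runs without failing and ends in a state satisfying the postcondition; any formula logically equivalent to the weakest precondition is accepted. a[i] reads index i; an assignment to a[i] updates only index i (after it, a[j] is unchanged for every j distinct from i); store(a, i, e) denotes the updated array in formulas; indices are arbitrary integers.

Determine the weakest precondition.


Working backward. After the program, the postcondition 2*tot + w <= 7 <==> w - 4 > -4 must hold; in canonical form it is 2*tot + w <= 7 <==> w > 0.
Before w := 3*w + w - 2: 2*tot + 4*w <= 9 <==> 4*w > 2
Before tot := 3*buf[s + 3] + 9: 6*buf[s + 3] + 4*w <= -9 <==> 4*w > 2
Answer: WP = 6*buf[s + 3] + 4*w <= -9 <==> 4*w > 2


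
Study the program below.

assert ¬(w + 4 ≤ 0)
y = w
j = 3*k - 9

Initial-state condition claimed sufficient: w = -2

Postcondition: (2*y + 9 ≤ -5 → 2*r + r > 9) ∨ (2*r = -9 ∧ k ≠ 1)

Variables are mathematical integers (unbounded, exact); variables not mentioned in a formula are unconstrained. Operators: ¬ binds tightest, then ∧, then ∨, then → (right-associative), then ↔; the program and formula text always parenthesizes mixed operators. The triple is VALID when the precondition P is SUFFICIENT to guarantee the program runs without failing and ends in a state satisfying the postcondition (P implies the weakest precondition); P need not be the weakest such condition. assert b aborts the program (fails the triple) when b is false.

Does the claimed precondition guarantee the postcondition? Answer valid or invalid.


Working backward. After the program, the postcondition (2*y + 9 ≤ -5 → 2*r + r > 9) ∨ (2*r = -9 ∧ k ≠ 1) must hold; in canonical form it is (2*y ≤ -14 → 3*r > 9) ∨ (2*r = -9 ∧ k ≠ 1).
Before j := 3*k - 9: (2*y ≤ -14 → 3*r > 9) ∨ (2*r = -9 ∧ k ≠ 1)
Before y := w: (2*w ≤ -14 → 3*r > 9) ∨ (2*r = -9 ∧ k ≠ 1)
Before assert ¬(w + 4 ≤ 0): (¬(w ≤ -4)) ∧ ((2*w ≤ -14 → 3*r > 9) ∨ (2*r = -9 ∧ k ≠ 1))
The weakest precondition is (¬(w ≤ -4)) ∧ ((2*w ≤ -14 → 3*r > 9) ∨ (2*r = -9 ∧ k ≠ 1)).
Check whether w = -2 implies it.
Every state satisfying the precondition satisfies the weakest precondition: the implication holds.
Answer: valid


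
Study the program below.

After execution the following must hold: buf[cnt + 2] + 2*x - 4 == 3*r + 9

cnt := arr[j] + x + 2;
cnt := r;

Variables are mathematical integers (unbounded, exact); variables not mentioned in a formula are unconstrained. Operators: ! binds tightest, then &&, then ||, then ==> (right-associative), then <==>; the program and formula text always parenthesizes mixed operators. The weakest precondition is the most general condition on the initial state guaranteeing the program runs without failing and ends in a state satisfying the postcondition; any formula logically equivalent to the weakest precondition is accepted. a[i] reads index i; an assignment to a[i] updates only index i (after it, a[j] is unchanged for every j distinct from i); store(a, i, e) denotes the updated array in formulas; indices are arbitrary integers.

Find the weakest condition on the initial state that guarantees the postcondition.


Working backward. After the program, the postcondition buf[cnt + 2] + 2*x - 4 == 3*r + 9 must hold; in canonical form it is buf[cnt + 2] + 2*x == 3*r + 13.
Before cnt := r: buf[r + 2] + 2*x == 3*r + 13
Before cnt := arr[j] + x + 2: buf[r + 2] + 2*x == 3*r + 13
Answer: WP = buf[r + 2] + 2*x == 3*r + 13


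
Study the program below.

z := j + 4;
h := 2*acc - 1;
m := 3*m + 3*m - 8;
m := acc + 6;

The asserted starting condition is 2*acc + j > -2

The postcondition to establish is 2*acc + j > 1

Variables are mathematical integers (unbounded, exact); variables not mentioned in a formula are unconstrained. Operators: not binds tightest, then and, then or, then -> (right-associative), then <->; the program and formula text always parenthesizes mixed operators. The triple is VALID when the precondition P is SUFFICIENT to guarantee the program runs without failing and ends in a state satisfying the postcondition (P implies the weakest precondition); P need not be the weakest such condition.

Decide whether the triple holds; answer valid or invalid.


Working backward. After the program, 2*acc + j > 1 must hold.
Before m := acc + 6: 2*acc + j > 1
Before m := 3*m + 3*m - 8: 2*acc + j > 1
Before h := 2*acc - 1: 2*acc + j > 1
Before z := j + 4: 2*acc + j > 1
The weakest precondition is 2*acc + j > 1.
Check whether 2*acc + j > -2 implies it.
Countermodel: at the initial state acc = 0, j = -1, the precondition holds but the weakest precondition fails.
Answer: invalid


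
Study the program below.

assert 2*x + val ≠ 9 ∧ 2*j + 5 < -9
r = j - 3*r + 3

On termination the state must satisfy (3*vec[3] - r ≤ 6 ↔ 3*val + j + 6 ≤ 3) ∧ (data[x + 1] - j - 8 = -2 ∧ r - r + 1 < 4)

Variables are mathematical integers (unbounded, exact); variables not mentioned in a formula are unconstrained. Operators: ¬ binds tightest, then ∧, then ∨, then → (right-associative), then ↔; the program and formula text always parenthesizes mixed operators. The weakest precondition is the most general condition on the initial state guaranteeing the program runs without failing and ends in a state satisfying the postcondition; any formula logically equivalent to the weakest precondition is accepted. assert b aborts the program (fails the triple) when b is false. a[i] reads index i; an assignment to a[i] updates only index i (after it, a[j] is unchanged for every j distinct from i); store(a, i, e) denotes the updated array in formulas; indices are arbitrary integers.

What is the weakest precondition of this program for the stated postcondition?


Working backward. After the program, the postcondition (3*vec[3] - r ≤ 6 ↔ 3*val + j + 6 ≤ 3) ∧ (data[x + 1] - j - 8 = -2 ∧ r - r + 1 < 4) must hold; in canonical form it is (3*vec[3] ≤ r + 6 ↔ j + 3*val ≤ -3) ∧ data[x + 1] = j + 6.
Before r := j - 3*r + 3: (3*vec[3] + 3*r ≤ j + 9 ↔ j + 3*val ≤ -3) ∧ data[x + 1] = j + 6
Before assert 2*x + val ≠ 9 ∧ 2*j + 5 < -9: val + 2*x ≠ 9 ∧ 2*j < -14 ∧ (3*vec[3] + 3*r ≤ j + 9 ↔ j + 3*val ≤ -3) ∧ data[x + 1] = j + 6
Answer: WP = val + 2*x ≠ 9 ∧ 2*j < -14 ∧ (3*vec[3] + 3*r ≤ j + 9 ↔ j + 3*val ≤ -3) ∧ data[x + 1] = j + 6


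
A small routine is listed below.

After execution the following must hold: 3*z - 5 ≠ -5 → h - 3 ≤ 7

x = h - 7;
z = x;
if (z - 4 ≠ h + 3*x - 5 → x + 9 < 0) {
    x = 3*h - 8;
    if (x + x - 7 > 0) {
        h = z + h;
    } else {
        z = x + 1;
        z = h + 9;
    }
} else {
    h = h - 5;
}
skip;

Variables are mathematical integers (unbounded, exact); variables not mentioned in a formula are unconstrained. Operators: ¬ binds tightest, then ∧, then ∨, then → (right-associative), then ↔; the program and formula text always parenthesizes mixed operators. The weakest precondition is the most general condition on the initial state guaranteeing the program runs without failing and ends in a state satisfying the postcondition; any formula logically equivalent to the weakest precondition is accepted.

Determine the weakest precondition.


Working backward. After the program, the postcondition 3*z - 5 ≠ -5 → h - 3 ≤ 7 must hold; in canonical form it is 3*z ≠ 0 → h ≤ 10.
Before skip: 3*z ≠ 0 → h ≤ 10
Then branch requires (6*h > 23 → (3*z ≠ 0 → h + z ≤ 10)) ∧ ((¬(6*h > 23)) → (3*h ≠ -27 → h ≤ 10)); else branch requires 3*z ≠ 0 → h ≤ 15.
Before the if: ((z ≠ h + 3*x - 1 → x < -9) → ((6*h > 23 → (3*z ≠ 0 → h + z ≤ 10)) ∧ ((¬(6*h > 23)) → (3*h ≠ -27 → h ≤ 10)))) ∧ ((¬(z ≠ h + 3*x - 1 → x < -9)) → (3*z ≠ 0 → h ≤ 15))
Before z := x: ((h + 2*x ≠ 1 → x < -9) → ((6*h > 23 → (3*x ≠ 0 → h + x ≤ 10)) ∧ ((¬(6*h > 23)) → (3*h ≠ -27 → h ≤ 10)))) ∧ ((¬(h + 2*x ≠ 1 → x < -9)) → (3*x ≠ 0 → h ≤ 15))
Before x := h - 7: ((3*h ≠ 15 → h < -2) → ((6*h > 23 → (3*h ≠ 21 → 2*h ≤ 17)) ∧ ((¬(6*h > 23)) → (3*h ≠ -27 → h ≤ 10)))) ∧ ((¬(3*h ≠ 15 → h < -2)) → (3*h ≠ 21 → h ≤ 15))
Answer: WP = ((3*h ≠ 15 → h < -2) → ((6*h > 23 → (3*h ≠ 21 → 2*h ≤ 17)) ∧ ((¬(6*h > 23)) → (3*h ≠ -27 → h ≤ 10)))) ∧ ((¬(3*h ≠ 15 → h < -2)) → (3*h ≠ 21 → h ≤ 15))


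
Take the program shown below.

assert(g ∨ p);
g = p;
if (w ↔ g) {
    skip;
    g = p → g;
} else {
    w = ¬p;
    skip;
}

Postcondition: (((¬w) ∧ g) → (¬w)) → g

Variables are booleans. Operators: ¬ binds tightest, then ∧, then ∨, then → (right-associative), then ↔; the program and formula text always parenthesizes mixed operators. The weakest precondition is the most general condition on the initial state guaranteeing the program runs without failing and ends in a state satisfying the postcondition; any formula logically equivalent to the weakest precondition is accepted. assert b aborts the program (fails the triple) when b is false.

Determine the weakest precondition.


Working backward. After the program, (((¬w) ∧ g) → (¬w)) → g must hold.
Then branch requires (((¬w) ∧ (p → g)) → (¬w)) → (p → g); else branch requires ((p ∧ g) → p) → g.
Before the if: ((w ↔ g) → ((((¬w) ∧ (p → g)) → (¬w)) → (p → g))) ∧ ((¬(w ↔ g)) → (((p ∧ g) → p) → g))
Before g := p: (¬(w ↔ p)) → p
Before assert g ∨ p: (g ∨ p) ∧ ((¬(w ↔ p)) → p)
Answer: WP = (g ∨ p) ∧ ((¬(w ↔ p)) → p)


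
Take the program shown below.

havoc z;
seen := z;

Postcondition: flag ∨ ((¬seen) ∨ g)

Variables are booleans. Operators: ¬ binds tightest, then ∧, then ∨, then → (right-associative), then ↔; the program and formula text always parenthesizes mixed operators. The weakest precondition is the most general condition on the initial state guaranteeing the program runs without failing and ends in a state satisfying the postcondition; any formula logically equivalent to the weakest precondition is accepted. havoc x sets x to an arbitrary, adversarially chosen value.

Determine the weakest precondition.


Working backward. After the program, the postcondition flag ∨ ((¬seen) ∨ g) must hold; in canonical form it is flag ∨ (¬seen) ∨ g.
Before seen := z: flag ∨ (¬z) ∨ g
Before havoc z: flag ∨ g
Answer: WP = flag ∨ g


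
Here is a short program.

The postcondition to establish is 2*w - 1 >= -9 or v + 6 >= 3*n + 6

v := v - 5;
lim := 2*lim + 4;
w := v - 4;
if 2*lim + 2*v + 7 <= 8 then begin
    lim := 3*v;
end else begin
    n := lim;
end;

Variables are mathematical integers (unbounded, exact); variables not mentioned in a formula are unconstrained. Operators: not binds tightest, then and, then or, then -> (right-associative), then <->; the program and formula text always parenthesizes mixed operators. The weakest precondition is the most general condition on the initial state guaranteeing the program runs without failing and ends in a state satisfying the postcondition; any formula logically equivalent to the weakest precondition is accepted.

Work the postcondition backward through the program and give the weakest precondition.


Working backward. After the program, the postcondition 2*w - 1 >= -9 or v + 6 >= 3*n + 6 must hold; in canonical form it is 2*w >= -8 or v >= 3*n.
Then branch requires 2*w >= -8 or v >= 3*n; else branch requires 2*w >= -8 or v >= 3*lim.
Before the if: (2*lim + 2*v <= 1 -> (2*w >= -8 or v >= 3*n)) and ((not (2*lim + 2*v <= 1)) -> (2*w >= -8 or v >= 3*lim))
Before w := v - 4: (2*lim + 2*v <= 1 -> (2*v >= 0 or v >= 3*n)) and ((not (2*lim + 2*v <= 1)) -> (2*v >= 0 or v >= 3*lim))
Before lim := 2*lim + 4: (4*lim + 2*v <= -7 -> (2*v >= 0 or v >= 3*n)) and ((not (4*lim + 2*v <= -7)) -> (2*v >= 0 or v >= 6*lim + 12))
Before v := v - 5: (4*lim + 2*v <= 3 -> (2*v >= 10 or v >= 3*n + 5)) and ((not (4*lim + 2*v <= 3)) -> (2*v >= 10 or v >= 6*lim + 17))
Answer: WP = (4*lim + 2*v <= 3 -> (2*v >= 10 or v >= 3*n + 5)) and ((not (4*lim + 2*v <= 3)) -> (2*v >= 10 or v >= 6*lim + 17))


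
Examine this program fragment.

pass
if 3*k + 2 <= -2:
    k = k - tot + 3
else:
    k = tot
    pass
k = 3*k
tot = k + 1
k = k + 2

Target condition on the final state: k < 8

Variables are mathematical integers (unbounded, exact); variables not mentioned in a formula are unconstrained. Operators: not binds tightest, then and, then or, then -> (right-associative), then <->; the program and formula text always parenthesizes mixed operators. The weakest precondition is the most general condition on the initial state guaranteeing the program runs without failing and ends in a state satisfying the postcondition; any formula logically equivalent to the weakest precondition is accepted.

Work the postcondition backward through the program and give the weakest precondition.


Working backward. After the program, k < 8 must hold.
Before k := k + 2: k < 6
Before tot := k + 1: k < 6
Before k := 3*k: 3*k < 6
Then branch requires 3*k < 3*tot - 3; else branch requires 3*tot < 6.
Before the if: (3*k <= -4 -> 3*k < 3*tot - 3) and ((not (3*k <= -4)) -> 3*tot < 6)
Before skip: (3*k <= -4 -> 3*k < 3*tot - 3) and ((not (3*k <= -4)) -> 3*tot < 6)
Answer: WP = (3*k <= -4 -> 3*k < 3*tot - 3) and ((not (3*k <= -4)) -> 3*tot < 6)


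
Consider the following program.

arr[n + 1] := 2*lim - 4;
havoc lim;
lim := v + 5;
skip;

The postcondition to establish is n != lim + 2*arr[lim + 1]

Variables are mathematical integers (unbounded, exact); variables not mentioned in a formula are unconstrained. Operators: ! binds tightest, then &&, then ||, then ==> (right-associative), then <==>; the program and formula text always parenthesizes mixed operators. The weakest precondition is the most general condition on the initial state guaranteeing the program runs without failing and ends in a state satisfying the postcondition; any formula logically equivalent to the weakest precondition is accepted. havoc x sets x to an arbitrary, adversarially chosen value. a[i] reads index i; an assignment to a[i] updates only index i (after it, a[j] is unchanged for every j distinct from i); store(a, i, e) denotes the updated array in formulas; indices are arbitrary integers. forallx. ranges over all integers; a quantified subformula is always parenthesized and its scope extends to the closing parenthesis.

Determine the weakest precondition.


Working backward. After the program, the postcondition n != lim + 2*arr[lim + 1] must hold; in canonical form it is n != 2*arr[lim + 1] + lim.
Before skip: n != 2*arr[lim + 1] + lim
Before lim := v + 5: n != 2*arr[v + 6] + v + 5
Before havoc lim: n != 2*arr[v + 6] + v + 5
Before arr[n + 1] := 2*lim - 4: n != 2*store(arr, n + 1, 2*lim - 4)[v + 6] + v + 5
Answer: WP = n != 2*store(arr, n + 1, 2*lim - 4)[v + 6] + v + 5


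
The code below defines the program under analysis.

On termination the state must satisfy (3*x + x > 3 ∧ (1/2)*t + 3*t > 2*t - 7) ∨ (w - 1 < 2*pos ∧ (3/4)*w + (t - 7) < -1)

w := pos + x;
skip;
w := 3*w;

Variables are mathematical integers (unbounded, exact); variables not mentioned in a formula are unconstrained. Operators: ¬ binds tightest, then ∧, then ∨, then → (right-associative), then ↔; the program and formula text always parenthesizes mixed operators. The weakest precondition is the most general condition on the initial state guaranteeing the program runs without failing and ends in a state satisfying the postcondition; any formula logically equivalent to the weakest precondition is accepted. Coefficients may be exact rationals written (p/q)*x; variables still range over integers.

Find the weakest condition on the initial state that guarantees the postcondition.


Working backward. After the program, the postcondition (3*x + x > 3 ∧ (1/2)*t + 3*t > 2*t - 7) ∨ (w - 1 < 2*pos ∧ (3/4)*w + (t - 7) < -1) must hold; in canonical form it is (4*x > 3 ∧ (3/2)*t > -7) ∨ (w < 2*pos + 1 ∧ t + (3/4)*w < 6).
Before w := 3*w: (4*x > 3 ∧ (3/2)*t > -7) ∨ (3*w < 2*pos + 1 ∧ t + (9/4)*w < 6)
Before skip: (4*x > 3 ∧ (3/2)*t > -7) ∨ (3*w < 2*pos + 1 ∧ t + (9/4)*w < 6)
Before w := pos + x: (4*x > 3 ∧ (3/2)*t > -7) ∨ (pos + 3*x < 1 ∧ (9/4)*pos + t + (9/4)*x < 6)
Answer: WP = (4*x > 3 ∧ (3/2)*t > -7) ∨ (pos + 3*x < 1 ∧ (9/4)*pos + t + (9/4)*x < 6)


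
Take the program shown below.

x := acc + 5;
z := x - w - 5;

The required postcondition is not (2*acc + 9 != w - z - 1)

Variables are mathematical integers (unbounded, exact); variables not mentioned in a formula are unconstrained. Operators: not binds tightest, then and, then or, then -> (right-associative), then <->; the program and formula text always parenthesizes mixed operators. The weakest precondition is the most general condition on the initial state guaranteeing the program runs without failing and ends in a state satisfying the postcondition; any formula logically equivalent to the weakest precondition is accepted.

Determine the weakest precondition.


Working backward. After the program, the postcondition not (2*acc + 9 != w - z - 1) must hold; in canonical form it is not (2*acc + z != w - 10).
Before z := x - w - 5: not (2*acc + x != 2*w - 5)
Before x := acc + 5: not (3*acc != 2*w - 10)
Answer: WP = not (3*acc != 2*w - 10)


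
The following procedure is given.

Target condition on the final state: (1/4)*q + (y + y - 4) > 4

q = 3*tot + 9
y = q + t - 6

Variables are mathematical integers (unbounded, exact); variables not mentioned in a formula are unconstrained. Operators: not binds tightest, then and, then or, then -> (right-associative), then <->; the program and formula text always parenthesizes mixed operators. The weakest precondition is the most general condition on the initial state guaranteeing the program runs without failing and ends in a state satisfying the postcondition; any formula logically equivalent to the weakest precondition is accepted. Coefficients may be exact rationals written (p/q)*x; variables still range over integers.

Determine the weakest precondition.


Working backward. After the program, the postcondition (1/4)*q + (y + y - 4) > 4 must hold; in canonical form it is (1/4)*q + 2*y > 8.
Before y := q + t - 6: (9/4)*q + 2*t > 20
Before q := 3*tot + 9: 2*t + (27/4)*tot > -1/4
Answer: WP = 2*t + (27/4)*tot > -1/4


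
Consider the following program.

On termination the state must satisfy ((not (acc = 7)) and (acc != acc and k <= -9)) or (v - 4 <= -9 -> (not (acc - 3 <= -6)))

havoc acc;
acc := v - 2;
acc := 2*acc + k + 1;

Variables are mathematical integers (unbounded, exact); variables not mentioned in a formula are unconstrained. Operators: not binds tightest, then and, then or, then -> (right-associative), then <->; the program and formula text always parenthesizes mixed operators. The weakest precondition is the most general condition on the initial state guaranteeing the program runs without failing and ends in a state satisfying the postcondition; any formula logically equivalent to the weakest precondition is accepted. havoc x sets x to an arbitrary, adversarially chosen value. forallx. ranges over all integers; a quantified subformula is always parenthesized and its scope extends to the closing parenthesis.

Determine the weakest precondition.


Working backward. After the program, the postcondition ((not (acc = 7)) and (acc != acc and k <= -9)) or (v - 4 <= -9 -> (not (acc - 3 <= -6))) must hold; in canonical form it is v <= -5 -> (not (acc <= -3)).
Before acc := 2*acc + k + 1: v <= -5 -> (not (2*acc + k <= -4))
Before acc := v - 2: v <= -5 -> (not (k + 2*v <= 0))
Before havoc acc: v <= -5 -> (not (k + 2*v <= 0))
Answer: WP = v <= -5 -> (not (k + 2*v <= 0))


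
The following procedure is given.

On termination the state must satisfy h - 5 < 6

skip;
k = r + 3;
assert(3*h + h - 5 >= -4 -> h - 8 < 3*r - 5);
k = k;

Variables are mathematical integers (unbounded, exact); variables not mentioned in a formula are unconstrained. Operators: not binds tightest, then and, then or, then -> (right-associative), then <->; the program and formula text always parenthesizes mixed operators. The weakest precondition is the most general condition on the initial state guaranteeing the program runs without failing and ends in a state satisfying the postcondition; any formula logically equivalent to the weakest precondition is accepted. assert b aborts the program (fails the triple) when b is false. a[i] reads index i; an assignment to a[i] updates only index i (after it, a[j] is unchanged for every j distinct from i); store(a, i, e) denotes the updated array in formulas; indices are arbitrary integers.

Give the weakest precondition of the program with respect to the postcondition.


Working backward. After the program, the postcondition h - 5 < 6 must hold; in canonical form it is h < 11.
Before k := k: h < 11
Before assert 3*h + h - 5 >= -4 -> h - 8 < 3*r - 5: (4*h >= 1 -> h < 3*r + 3) and h < 11
Before k := r + 3: (4*h >= 1 -> h < 3*r + 3) and h < 11
Before skip: (4*h >= 1 -> h < 3*r + 3) and h < 11
Answer: WP = (4*h >= 1 -> h < 3*r + 3) and h < 11


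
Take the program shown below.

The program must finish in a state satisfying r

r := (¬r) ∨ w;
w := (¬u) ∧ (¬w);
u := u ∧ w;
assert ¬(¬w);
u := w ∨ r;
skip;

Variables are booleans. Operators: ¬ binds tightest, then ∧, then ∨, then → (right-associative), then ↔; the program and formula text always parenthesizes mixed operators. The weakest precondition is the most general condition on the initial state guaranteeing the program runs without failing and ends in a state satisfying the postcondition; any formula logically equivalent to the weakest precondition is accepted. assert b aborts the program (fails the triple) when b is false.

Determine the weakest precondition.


Working backward. After the program, r must hold.
Before skip: r
Before u := w ∨ r: r
Before assert ¬(¬w): w ∧ r
Before u := u ∧ w: w ∧ r
Before w := (¬u) ∧ (¬w): (¬u) ∧ (¬w) ∧ r
Before r := (¬r) ∨ w: (¬u) ∧ (¬w) ∧ ((¬r) ∨ w)
Answer: WP = (¬u) ∧ (¬w) ∧ ((¬r) ∨ w)


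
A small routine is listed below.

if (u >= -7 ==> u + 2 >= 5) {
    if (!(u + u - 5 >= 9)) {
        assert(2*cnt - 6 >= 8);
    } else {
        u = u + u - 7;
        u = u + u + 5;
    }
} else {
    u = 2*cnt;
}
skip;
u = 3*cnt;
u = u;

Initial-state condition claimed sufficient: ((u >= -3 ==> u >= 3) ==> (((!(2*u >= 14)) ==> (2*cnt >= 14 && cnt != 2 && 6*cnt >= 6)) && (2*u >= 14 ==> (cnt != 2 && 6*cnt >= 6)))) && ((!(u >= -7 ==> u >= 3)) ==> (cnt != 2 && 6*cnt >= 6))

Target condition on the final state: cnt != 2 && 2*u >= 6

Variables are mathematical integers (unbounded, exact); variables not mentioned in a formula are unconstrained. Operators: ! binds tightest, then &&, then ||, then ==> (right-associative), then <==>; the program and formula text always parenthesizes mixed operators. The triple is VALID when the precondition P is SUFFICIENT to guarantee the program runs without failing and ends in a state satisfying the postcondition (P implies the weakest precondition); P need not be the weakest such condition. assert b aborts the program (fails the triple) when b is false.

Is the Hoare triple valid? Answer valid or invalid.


Working backward. After the program, cnt != 2 && 2*u >= 6 must hold.
Before u := u: cnt != 2 && 2*u >= 6
Before u := 3*cnt: cnt != 2 && 6*cnt >= 6
Before skip: cnt != 2 && 6*cnt >= 6
Then branch requires ((!(2*u >= 14)) ==> (2*cnt >= 14 && cnt != 2 && 6*cnt >= 6)) && (2*u >= 14 ==> (cnt != 2 && 6*cnt >= 6)); else branch requires cnt != 2 && 6*cnt >= 6.
Before the if: ((u >= -7 ==> u >= 3) ==> (((!(2*u >= 14)) ==> (2*cnt >= 14 && cnt != 2 && 6*cnt >= 6)) && (2*u >= 14 ==> (cnt != 2 && 6*cnt >= 6)))) && ((!(u >= -7 ==> u >= 3)) ==> (cnt != 2 && 6*cnt >= 6))
The weakest precondition is ((u >= -7 ==> u >= 3) ==> (((!(2*u >= 14)) ==> (2*cnt >= 14 && cnt != 2 && 6*cnt >= 6)) && (2*u >= 14 ==> (cnt != 2 && 6*cnt >= 6)))) && ((!(u >= -7 ==> u >= 3)) ==> (cnt != 2 && 6*cnt >= 6)).
Check whether ((u >= -3 ==> u >= 3) ==> (((!(2*u >= 14)) ==> (2*cnt >= 14 && cnt != 2 && 6*cnt >= 6)) && (2*u >= 14 ==> (cnt != 2 && 6*cnt >= 6)))) && ((!(u >= -7 ==> u >= 3)) ==> (cnt != 2 && 6*cnt >= 6)) implies it.
Every state satisfying the precondition satisfies the weakest precondition: the implication holds.
Answer: valid


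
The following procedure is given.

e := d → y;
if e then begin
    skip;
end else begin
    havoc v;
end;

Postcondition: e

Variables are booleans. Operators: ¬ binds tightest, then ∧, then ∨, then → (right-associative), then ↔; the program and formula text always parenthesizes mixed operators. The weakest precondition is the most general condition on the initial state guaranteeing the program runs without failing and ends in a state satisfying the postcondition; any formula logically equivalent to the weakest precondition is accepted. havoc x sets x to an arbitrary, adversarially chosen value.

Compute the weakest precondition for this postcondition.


Working backward. After the program, e must hold.
Then branch requires e; else branch requires e.
Before the if: (¬e) → e
Before e := d → y: (¬(d → y)) → (d → y)
Answer: WP = (¬(d → y)) → (d → y)


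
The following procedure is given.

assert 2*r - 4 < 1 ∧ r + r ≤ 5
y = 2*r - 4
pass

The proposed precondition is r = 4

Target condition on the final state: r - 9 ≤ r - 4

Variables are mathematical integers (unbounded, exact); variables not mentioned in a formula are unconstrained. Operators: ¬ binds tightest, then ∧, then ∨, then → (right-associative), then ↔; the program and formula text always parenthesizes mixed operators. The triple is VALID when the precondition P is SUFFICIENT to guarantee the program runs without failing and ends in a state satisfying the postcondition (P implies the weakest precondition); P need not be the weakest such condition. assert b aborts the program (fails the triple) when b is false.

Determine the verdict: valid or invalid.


Working backward. After the program, the postcondition r - 9 ≤ r - 4 must hold; in canonical form it is true.
Before skip: true
Before y := 2*r - 4: true
Before assert 2*r - 4 < 1 ∧ r + r ≤ 5: 2*r < 5 ∧ 2*r ≤ 5
The weakest precondition is 2*r < 5 ∧ 2*r ≤ 5.
Check whether r = 4 implies it.
Countermodel: at the initial state r = 4, the precondition holds but the weakest precondition fails.
Answer: invalid


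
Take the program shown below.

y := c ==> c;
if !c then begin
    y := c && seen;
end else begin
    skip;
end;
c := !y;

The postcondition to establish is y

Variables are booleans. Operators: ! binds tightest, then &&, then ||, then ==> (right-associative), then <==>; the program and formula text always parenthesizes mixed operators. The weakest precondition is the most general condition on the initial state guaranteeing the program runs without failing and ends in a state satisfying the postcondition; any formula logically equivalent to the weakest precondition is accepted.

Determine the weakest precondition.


Working backward. After the program, y must hold.
Before c := !y: y
Then branch requires c && seen; else branch requires y.
Before the if: ((!c) ==> (c && seen)) && (c ==> y)
Before y := c ==> c: (!c) ==> (c && seen)
Answer: WP = (!c) ==> (c && seen)


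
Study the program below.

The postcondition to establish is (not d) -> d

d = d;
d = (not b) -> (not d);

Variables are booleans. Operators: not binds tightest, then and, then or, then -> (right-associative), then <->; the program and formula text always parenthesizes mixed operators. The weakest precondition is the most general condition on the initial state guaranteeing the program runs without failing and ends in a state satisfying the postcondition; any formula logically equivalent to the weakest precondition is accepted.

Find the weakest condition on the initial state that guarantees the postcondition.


Working backward. After the program, (not d) -> d must hold.
Before d := (not b) -> (not d): (not ((not b) -> (not d))) -> ((not b) -> (not d))
Before d := d: (not ((not b) -> (not d))) -> ((not b) -> (not d))
Answer: WP = (not ((not b) -> (not d))) -> ((not b) -> (not d))


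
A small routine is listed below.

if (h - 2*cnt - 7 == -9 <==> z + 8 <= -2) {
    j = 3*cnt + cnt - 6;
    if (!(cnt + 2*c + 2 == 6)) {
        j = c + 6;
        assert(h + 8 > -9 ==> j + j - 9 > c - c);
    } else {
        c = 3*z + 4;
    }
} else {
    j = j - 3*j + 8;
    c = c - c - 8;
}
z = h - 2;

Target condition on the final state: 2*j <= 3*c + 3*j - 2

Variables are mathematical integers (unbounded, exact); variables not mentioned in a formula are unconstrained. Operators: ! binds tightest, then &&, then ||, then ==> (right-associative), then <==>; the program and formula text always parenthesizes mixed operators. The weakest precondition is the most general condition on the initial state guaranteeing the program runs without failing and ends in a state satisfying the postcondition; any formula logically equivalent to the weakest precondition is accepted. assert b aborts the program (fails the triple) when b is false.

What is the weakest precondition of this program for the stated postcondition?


Working backward. After the program, the postcondition 2*j <= 3*c + 3*j - 2 must hold; in canonical form it is 3*c + j >= 2.
Before z := h - 2: 3*c + j >= 2
Then branch requires ((!(2*c + cnt == 4)) ==> ((h > -17 ==> 2*c > -3) && 4*c >= -4)) && (2*c + cnt == 4 ==> 4*cnt + 9*z >= -4); else branch requires 2*j <= -18.
Before the if: ((h == 2*cnt - 2 <==> z <= -10) ==> (((!(2*c + cnt == 4)) ==> ((h > -17 ==> 2*c > -3) && 4*c >= -4)) && (2*c + cnt == 4 ==> 4*cnt + 9*z >= -4))) && ((!(h == 2*cnt - 2 <==> z <= -10)) ==> 2*j <= -18)
Answer: WP = ((h == 2*cnt - 2 <==> z <= -10) ==> (((!(2*c + cnt == 4)) ==> ((h > -17 ==> 2*c > -3) && 4*c >= -4)) && (2*c + cnt == 4 ==> 4*cnt + 9*z >= -4))) && ((!(h == 2*cnt - 2 <==> z <= -10)) ==> 2*j <= -18)
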